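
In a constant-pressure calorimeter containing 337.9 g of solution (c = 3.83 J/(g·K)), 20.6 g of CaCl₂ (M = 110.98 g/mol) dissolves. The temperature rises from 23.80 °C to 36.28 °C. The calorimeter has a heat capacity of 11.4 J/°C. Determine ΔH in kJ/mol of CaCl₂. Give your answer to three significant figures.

|ΔT| = |36.28 − 23.80| = 12.48 °C
|q_surr| = (337.9 × 3.83 + 11.4) × 12.48 = 1305.557 × 12.48 = 16290 J
n(CaCl₂) = 20.6 / 110.98 = 0.1856 mol
Temperature rose, so q_rxn = −|q_surr| = -16.29 kJ
ΔH = q_rxn / n = -87.77 kJ/mol

ΔH = -87.8 kJ/mol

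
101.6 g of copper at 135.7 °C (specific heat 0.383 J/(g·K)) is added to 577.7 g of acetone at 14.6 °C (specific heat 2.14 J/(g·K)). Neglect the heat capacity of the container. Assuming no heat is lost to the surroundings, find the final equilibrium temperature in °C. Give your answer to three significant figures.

T_f = 18.3 °C

Heat lost by copper = heat gained by acetone.
(101.6)(0.383)(135.7 − T) = (577.7)(2.14)(T − 14.6)
38.9128 (135.7 − T) = 1236.278 (T − 14.6)
5280.5 − 38.9128 T = 1236.278 T − 18050
23330.5 = 1275.1908 T
T = 18.30 °C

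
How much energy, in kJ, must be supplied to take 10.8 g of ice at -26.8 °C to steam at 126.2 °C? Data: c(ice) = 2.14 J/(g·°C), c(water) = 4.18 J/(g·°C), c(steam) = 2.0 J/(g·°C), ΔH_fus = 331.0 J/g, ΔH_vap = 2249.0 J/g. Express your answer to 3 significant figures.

q1 (heat ice -26.8→0.0 °C): 10.8 × 2.14 × 26.8 = 619 J
q2 (melt at 0 °C): 10.8 × 331.0 = 3575 J
q3 (heat water 0.0→100.0 °C): 10.8 × 4.18 × 100.0 = 4514 J
q4 (vaporize at 100 °C): 10.8 × 2249.0 = 24289 J
q5 (heat steam 100.0→126.2 °C): 10.8 × 2.0 × 26.2 = 566 J
Total: 619 + 3575 + 4514 + 24289 + 566 = 33563 J = 33.6 kJ

q = 33.6 kJ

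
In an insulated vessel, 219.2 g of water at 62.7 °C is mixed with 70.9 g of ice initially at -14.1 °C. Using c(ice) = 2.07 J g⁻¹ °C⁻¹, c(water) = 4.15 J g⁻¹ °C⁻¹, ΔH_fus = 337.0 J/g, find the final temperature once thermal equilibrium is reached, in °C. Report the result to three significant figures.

Heat to bring ice to 0 °C and melt it: q₁ = 70.9×2.07×14.1 + 70.9×337.0 = 25963 J
Heat the water can supply cooling to 0 °C: 219.2×4.15×62.7 = 57036.9 J > q₁, so all ice melts.
Energy balance: 219.2×4.15×(62.7 − T) = 25963 + 70.9×4.15×(T − 0)
909.68(62.7 − T) = 25963 + 294.235 T
57036.9 − 25963 = 1203.915 T
T = 31073.9 / 1203.915 = 25.81 °C

T_f = 25.8 °C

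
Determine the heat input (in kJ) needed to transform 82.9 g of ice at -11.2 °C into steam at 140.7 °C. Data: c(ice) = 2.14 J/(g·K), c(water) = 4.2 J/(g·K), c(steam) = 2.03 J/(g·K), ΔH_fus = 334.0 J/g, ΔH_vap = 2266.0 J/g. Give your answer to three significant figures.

q = 259 kJ

q1 (heat ice -11.2→0.0 °C): 82.9 × 2.14 × 11.2 = 1987 J
q2 (melt at 0 °C): 82.9 × 334.0 = 27689 J
q3 (heat water 0.0→100.0 °C): 82.9 × 4.2 × 100.0 = 34818 J
q4 (vaporize at 100 °C): 82.9 × 2266.0 = 187851 J
q5 (heat steam 100.0→140.7 °C): 82.9 × 2.03 × 40.7 = 6849 J
Total: 1987 + 27689 + 34818 + 187851 + 6849 = 259194 J = 259 kJ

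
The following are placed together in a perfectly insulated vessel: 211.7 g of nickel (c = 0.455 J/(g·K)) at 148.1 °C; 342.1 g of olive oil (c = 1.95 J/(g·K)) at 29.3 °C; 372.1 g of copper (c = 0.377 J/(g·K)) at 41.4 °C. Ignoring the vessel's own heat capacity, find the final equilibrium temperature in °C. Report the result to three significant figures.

T_f = 43.8 °C

Σ mᵢcᵢ(T − Tᵢ) = 0  ⇒  T = Σ mᵢcᵢTᵢ / Σ mᵢcᵢ
Σ mᵢcᵢ = 211.7×0.455 + 342.1×1.95 + 372.1×0.377 = 903.7002
Σ mᵢcᵢTᵢ = 96.3235×148.1 + 667.095×29.3 + 140.2817×41.4 = 39619
T = 39619 / 903.7002 = 43.84 °C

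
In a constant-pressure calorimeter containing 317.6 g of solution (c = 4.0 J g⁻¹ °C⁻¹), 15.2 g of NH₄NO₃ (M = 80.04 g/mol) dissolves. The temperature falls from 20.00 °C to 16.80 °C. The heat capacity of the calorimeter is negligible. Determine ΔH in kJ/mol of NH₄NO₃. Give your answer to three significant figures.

|ΔT| = |16.80 − 20.00| = 3.20 °C
|q_surr| = (317.6 × 4.0) × 3.20 = 1270.4 × 3.20 = 4065 J
n(NH₄NO₃) = 15.2 / 80.04 = 0.1899 mol
Temperature fell, so q_rxn = +|q_surr| = 4.065 kJ
ΔH = q_rxn / n = 21.41 kJ/mol

ΔH = 21.4 kJ/mol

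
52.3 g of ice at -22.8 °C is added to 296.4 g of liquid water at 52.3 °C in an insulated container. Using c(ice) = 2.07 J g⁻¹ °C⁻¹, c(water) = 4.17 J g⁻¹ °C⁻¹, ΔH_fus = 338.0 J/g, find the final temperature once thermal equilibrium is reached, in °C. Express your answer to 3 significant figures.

Heat to bring ice to 0 °C and melt it: q₁ = 52.3×2.07×22.8 + 52.3×338.0 = 20146 J
Heat the water can supply cooling to 0 °C: 296.4×4.17×52.3 = 64642.2 J > q₁, so all ice melts.
Energy balance: 296.4×4.17×(52.3 − T) = 20146 + 52.3×4.17×(T − 0)
1235.988(52.3 − T) = 20146 + 218.091 T
64642.2 − 20146 = 1454.079 T
T = 44496.2 / 1454.079 = 30.60 °C

T_f = 30.6 °C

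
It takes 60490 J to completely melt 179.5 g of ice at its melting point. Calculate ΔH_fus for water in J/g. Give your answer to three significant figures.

ΔH_fus = q / m = 60490 / 179.5 = 337 J/g

ΔH_fus = 337 J/g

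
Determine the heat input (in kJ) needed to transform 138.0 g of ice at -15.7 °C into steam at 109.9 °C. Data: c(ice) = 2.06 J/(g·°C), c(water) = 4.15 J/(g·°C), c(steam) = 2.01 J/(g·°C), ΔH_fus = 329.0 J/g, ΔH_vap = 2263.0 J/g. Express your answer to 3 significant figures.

q = 422 kJ

q1 (heat ice -15.7→0.0 °C): 138.0 × 2.06 × 15.7 = 4463 J
q2 (melt at 0 °C): 138.0 × 329.0 = 45402 J
q3 (heat water 0.0→100.0 °C): 138.0 × 4.15 × 100.0 = 57270 J
q4 (vaporize at 100 °C): 138.0 × 2263.0 = 312294 J
q5 (heat steam 100.0→109.9 °C): 138.0 × 2.01 × 9.9 = 2746 J
Total: 4463 + 45402 + 57270 + 312294 + 2746 = 422175 J = 422 kJ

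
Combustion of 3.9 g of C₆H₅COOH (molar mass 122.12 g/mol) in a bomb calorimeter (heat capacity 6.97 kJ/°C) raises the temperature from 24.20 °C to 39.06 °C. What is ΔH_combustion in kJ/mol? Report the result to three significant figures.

ΔH = -3240 kJ/mol

ΔT = 39.06 − 24.20 = 14.86 °C
q_cal = C_cal × ΔT = 6.97 × 14.86 = 103.5742 kJ
n = 3.9 / 122.12 = 0.03194 mol
q_rxn = −q_cal = -103.5742 kJ
ΔH = -103.5742 / 0.03194 = -3243 kJ/mol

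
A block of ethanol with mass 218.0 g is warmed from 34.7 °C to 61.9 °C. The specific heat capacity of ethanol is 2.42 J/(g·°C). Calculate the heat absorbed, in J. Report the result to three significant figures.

q = 14300 J

q = m c ΔT = 218.0 × 2.42 × (61.9 − 34.7)
q = 218.0 × 2.42 × 27.2 = 14349.6 J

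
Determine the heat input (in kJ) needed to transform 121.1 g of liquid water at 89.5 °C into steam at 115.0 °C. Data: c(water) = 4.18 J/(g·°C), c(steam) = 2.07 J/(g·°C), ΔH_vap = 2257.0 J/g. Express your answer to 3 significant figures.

q = 282 kJ

q1 (heat water 89.5→100.0 °C): 121.1 × 4.18 × 10.5 = 5315 J
q2 (vaporize at 100 °C): 121.1 × 2257.0 = 273323 J
q3 (heat steam 100.0→115.0 °C): 121.1 × 2.07 × 15.0 = 3760 J
Total: 5315 + 273323 + 3760 = 282398 J = 282 kJ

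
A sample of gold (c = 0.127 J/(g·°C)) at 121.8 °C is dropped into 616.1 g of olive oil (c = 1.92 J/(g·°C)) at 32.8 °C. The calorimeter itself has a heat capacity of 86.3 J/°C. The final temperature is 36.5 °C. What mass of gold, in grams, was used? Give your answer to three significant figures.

q_gained = (616.1 × 1.92 + 86.3) × (36.5 − 32.8) = 4696 J
q_lost = m × 0.127 × (121.8 − 36.5) = 10.8331 m
m = 4696 / 10.8331 = 433 g

m = 433 g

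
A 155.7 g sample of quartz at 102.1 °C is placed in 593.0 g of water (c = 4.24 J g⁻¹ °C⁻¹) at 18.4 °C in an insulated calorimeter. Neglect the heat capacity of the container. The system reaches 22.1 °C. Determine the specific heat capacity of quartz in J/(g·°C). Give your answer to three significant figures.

q_gained = (593.0 × 4.24) × (22.1 − 18.4) = 9303 J
q_lost = 155.7 × c × (102.1 − 22.1) = 12456 c
Set equal: c = 9303 / 12456 = 0.747 J/(g·°C)

c = 0.747 J/(g·°C)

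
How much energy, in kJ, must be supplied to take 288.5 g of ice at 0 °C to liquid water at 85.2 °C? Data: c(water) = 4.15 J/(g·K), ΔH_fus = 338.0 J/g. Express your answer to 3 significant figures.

q1 (melt at 0 °C): 288.5 × 338.0 = 97513 J
q2 (heat water 0.0→85.2 °C): 288.5 × 4.15 × 85.2 = 102008 J
Total: 97513 + 102008 = 199521 J = 200 kJ

q = 200 kJ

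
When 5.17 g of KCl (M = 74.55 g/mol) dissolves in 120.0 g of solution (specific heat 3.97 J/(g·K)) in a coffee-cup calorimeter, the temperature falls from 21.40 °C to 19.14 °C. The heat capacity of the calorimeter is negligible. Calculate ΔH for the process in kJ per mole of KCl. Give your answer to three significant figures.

ΔH = 15.5 kJ/mol

|ΔT| = |19.14 − 21.40| = 2.26 °C
|q_surr| = (120.0 × 3.97) × 2.26 = 476.4 × 2.26 = 1077 J
n(KCl) = 5.17 / 74.55 = 0.06935 mol
Temperature fell, so q_rxn = +|q_surr| = 1.077 kJ
ΔH = q_rxn / n = 15.53 kJ/mol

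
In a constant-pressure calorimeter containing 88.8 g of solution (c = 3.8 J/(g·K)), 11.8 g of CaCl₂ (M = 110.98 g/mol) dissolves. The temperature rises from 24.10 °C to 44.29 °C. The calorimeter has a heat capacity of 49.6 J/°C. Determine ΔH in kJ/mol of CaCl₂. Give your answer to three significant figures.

|ΔT| = |44.29 − 24.10| = 20.19 °C
|q_surr| = (88.8 × 3.8 + 49.6) × 20.19 = 387.04 × 20.19 = 7814 J
n(CaCl₂) = 11.8 / 110.98 = 0.1063 mol
Temperature rose, so q_rxn = −|q_surr| = -7.814 kJ
ΔH = q_rxn / n = -73.51 kJ/mol

ΔH = -73.5 kJ/mol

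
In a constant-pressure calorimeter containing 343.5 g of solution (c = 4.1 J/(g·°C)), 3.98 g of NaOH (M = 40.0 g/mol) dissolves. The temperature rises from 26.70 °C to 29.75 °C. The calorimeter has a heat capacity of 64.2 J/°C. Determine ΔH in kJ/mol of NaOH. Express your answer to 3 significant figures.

ΔH = -45.1 kJ/mol

|ΔT| = |29.75 − 26.70| = 3.05 °C
|q_surr| = (343.5 × 4.1 + 64.2) × 3.05 = 1472.55 × 3.05 = 4491 J
n(NaOH) = 3.98 / 40.0 = 0.09950 mol
Temperature rose, so q_rxn = −|q_surr| = -4.491 kJ
ΔH = q_rxn / n = -45.14 kJ/mol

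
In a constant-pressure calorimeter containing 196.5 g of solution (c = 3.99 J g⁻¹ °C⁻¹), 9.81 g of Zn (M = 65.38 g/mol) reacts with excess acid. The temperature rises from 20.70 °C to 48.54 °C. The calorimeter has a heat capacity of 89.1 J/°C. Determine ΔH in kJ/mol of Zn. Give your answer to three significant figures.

ΔH = -162 kJ/mol

|ΔT| = |48.54 − 20.70| = 27.84 °C
|q_surr| = (196.5 × 3.99 + 89.1) × 27.84 = 873.135 × 27.84 = 24310 J
n(Zn) = 9.81 / 65.38 = 0.1500 mol
Temperature rose, so q_rxn = −|q_surr| = -24.31 kJ
ΔH = q_rxn / n = -162.1 kJ/mol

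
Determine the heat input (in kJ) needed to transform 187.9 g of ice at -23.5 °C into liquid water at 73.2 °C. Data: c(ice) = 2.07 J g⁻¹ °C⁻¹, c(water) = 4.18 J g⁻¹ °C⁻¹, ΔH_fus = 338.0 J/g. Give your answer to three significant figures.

q1 (heat ice -23.5→0.0 °C): 187.9 × 2.07 × 23.5 = 9140 J
q2 (melt at 0 °C): 187.9 × 338.0 = 63510 J
q3 (heat water 0.0→73.2 °C): 187.9 × 4.18 × 73.2 = 57493 J
Total: 9140 + 63510 + 57493 = 130143 J = 130 kJ

q = 130 kJ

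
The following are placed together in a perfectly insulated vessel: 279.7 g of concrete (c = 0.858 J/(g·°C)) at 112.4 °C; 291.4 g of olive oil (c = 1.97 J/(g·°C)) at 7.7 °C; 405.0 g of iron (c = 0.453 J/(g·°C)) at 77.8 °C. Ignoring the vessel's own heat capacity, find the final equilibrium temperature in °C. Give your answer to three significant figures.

T_f = 45.8 °C

Σ mᵢcᵢ(T − Tᵢ) = 0  ⇒  T = Σ mᵢcᵢTᵢ / Σ mᵢcᵢ
Σ mᵢcᵢ = 279.7×0.858 + 291.4×1.97 + 405.0×0.453 = 997.5056
Σ mᵢcᵢTᵢ = 239.9826×112.4 + 574.058×7.7 + 183.465×77.8 = 45668
T = 45668 / 997.5056 = 45.78 °C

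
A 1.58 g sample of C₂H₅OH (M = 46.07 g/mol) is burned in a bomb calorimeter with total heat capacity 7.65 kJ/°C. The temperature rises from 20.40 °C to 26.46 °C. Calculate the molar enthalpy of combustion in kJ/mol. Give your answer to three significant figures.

ΔT = 26.46 − 20.40 = 6.06 °C
q_cal = C_cal × ΔT = 7.65 × 6.06 = 46.359 kJ
n = 1.58 / 46.07 = 0.03430 mol
q_rxn = −q_cal = -46.359 kJ
ΔH = -46.359 / 0.03430 = -1352 kJ/mol

ΔH = -1350 kJ/mol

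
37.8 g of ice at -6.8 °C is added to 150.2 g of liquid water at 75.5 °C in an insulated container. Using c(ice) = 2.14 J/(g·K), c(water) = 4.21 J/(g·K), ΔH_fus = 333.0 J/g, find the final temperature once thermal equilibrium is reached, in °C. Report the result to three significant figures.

Heat to bring ice to 0 °C and melt it: q₁ = 37.8×2.14×6.8 + 37.8×333.0 = 13137 J
Heat the water can supply cooling to 0 °C: 150.2×4.21×75.5 = 47741.8 J > q₁, so all ice melts.
Energy balance: 150.2×4.21×(75.5 − T) = 13137 + 37.8×4.21×(T − 0)
632.342(75.5 − T) = 13137 + 159.138 T
47741.8 − 13137 = 791.480 T
T = 34604.8 / 791.480 = 43.72 °C

T_f = 43.7 °C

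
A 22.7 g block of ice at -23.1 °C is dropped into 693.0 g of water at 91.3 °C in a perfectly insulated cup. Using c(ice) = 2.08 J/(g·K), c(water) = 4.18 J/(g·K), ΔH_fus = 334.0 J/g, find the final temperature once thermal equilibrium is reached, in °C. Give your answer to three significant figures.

Heat to bring ice to 0 °C and melt it: q₁ = 22.7×2.08×23.1 + 22.7×334.0 = 8672.5 J
Heat the water can supply cooling to 0 °C: 693.0×4.18×91.3 = 264472 J > q₁, so all ice melts.
Energy balance: 693.0×4.18×(91.3 − T) = 8672.5 + 22.7×4.18×(T − 0)
2896.74(91.3 − T) = 8672.5 + 94.886 T
264472 − 8672.5 = 2991.626 T
T = 255799.5 / 2991.626 = 85.51 °C

T_f = 85.5 °C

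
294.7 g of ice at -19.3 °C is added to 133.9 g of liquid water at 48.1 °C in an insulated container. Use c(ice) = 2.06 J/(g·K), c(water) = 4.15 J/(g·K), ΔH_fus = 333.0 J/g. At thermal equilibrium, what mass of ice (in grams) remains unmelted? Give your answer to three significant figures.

Heat to warm all ice to 0 °C: 294.7×2.06×19.3 = 11717 J
Heat released by water cooling to 0 °C: 133.9×4.15×48.1 = 26728 J
26728 J < 11717 + 294.7×333.0 = 109852.1 J, so not all ice melts; final T = 0 °C.
Heat left for melting: 26728 − 11717 = 15011 J
Mass melted = 15011 / 333.0 = 45.08 g
Ice remaining = 294.7 − 45.08 = 249.62 g

m_ice remaining = 250 g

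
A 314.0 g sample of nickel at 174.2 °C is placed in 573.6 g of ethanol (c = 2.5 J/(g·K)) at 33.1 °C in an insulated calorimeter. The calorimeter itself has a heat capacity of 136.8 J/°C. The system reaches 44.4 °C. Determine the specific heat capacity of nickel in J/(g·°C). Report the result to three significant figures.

q_gained = (573.6 × 2.5 + 136.8) × (44.4 − 33.1) = 17750 J
q_lost = 314.0 × c × (174.2 − 44.4) = 40757.2 c
Set equal: c = 17750 / 40757.2 = 0.436 J/(g·°C)

c = 0.436 J/(g·°C)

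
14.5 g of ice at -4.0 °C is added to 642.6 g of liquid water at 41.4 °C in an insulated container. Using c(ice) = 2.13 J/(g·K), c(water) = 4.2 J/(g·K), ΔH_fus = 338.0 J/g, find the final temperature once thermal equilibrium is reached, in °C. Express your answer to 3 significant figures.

T_f = 38.7 °C

Heat to bring ice to 0 °C and melt it: q₁ = 14.5×2.13×4.0 + 14.5×338.0 = 5024.5 J
Heat the water can supply cooling to 0 °C: 642.6×4.2×41.4 = 111735 J > q₁, so all ice melts.
Energy balance: 642.6×4.2×(41.4 − T) = 5024.5 + 14.5×4.2×(T − 0)
2698.92(41.4 − T) = 5024.5 + 60.9 T
111735 − 5024.5 = 2759.82 T
T = 106710.5 / 2759.82 = 38.67 °C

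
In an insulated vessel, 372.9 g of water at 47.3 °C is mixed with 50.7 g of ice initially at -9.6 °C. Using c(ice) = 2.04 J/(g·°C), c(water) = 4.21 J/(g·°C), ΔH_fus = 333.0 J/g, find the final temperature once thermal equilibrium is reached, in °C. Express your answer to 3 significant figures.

T_f = 31.6 °C

Heat to bring ice to 0 °C and melt it: q₁ = 50.7×2.04×9.6 + 50.7×333.0 = 17876 J
Heat the water can supply cooling to 0 °C: 372.9×4.21×47.3 = 74256.7 J > q₁, so all ice melts.
Energy balance: 372.9×4.21×(47.3 − T) = 17876 + 50.7×4.21×(T − 0)
1569.909(47.3 − T) = 17876 + 213.447 T
74256.7 − 17876 = 1783.356 T
T = 56380.7 / 1783.356 = 31.61 °C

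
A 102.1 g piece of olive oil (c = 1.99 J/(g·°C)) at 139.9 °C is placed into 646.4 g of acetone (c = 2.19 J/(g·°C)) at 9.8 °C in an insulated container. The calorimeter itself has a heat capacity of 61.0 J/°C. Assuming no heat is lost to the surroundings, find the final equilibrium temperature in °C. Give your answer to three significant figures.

T_f = 25.5 °C

Heat lost by olive oil = heat gained by acetone + calorimeter.
(102.1)(1.99)(139.9 − T) = [(646.4)(2.19) + 61.0](T − 9.8)
203.179 (139.9 − T) = 1476.616 (T − 9.8)
28425 − 203.179 T = 1476.616 T − 14471
42896 = 1679.795 T
T = 25.54 °C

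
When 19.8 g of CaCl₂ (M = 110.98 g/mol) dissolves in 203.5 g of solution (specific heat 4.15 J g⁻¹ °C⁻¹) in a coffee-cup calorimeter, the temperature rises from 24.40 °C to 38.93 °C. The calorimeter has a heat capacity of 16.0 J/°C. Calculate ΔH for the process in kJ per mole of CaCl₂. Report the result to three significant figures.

|ΔT| = |38.93 − 24.40| = 14.53 °C
|q_surr| = (203.5 × 4.15 + 16.0) × 14.53 = 860.525 × 14.53 = 12500 J
n(CaCl₂) = 19.8 / 110.98 = 0.1784 mol
Temperature rose, so q_rxn = −|q_surr| = -12.50 kJ
ΔH = q_rxn / n = -70.07 kJ/mol

ΔH = -70.1 kJ/mol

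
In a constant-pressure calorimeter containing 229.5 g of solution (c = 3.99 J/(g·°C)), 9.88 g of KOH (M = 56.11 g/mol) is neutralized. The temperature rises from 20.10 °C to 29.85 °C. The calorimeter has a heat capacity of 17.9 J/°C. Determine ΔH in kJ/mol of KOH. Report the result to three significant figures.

|ΔT| = |29.85 − 20.10| = 9.75 °C
|q_surr| = (229.5 × 3.99 + 17.9) × 9.75 = 933.605 × 9.75 = 9103 J
n(KOH) = 9.88 / 56.11 = 0.1761 mol
Temperature rose, so q_rxn = −|q_surr| = -9.103 kJ
ΔH = q_rxn / n = -51.69 kJ/mol

ΔH = -51.7 kJ/mol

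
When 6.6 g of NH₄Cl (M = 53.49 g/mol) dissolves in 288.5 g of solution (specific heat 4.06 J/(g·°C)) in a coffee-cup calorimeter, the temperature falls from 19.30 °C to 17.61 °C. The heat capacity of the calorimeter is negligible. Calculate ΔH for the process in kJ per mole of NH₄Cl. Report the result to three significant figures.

|ΔT| = |17.61 − 19.30| = 1.69 °C
|q_surr| = (288.5 × 4.06) × 1.69 = 1171.31 × 1.69 = 1980 J
n(NH₄Cl) = 6.6 / 53.49 = 0.1234 mol
Temperature fell, so q_rxn = +|q_surr| = 1.980 kJ
ΔH = q_rxn / n = 16.045 kJ/mol

ΔH = 16.0 kJ/mol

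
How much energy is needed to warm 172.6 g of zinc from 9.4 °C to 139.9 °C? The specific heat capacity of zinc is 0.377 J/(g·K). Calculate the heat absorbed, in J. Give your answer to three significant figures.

q = m c ΔT = 172.6 × 0.377 × (139.9 − 9.4)
q = 172.6 × 0.377 × 130.5 = 8492 J

q = 8490 J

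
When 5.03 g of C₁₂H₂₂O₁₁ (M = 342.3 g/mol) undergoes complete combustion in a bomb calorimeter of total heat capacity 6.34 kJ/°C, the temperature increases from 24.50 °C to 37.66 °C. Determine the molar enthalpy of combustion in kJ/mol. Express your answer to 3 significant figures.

ΔT = 37.66 − 24.50 = 13.16 °C
q_cal = C_cal × ΔT = 6.34 × 13.16 = 83.4344 kJ
n = 5.03 / 342.3 = 0.01469 mol
q_rxn = −q_cal = -83.4344 kJ
ΔH = -83.4344 / 0.01469 = -5680 kJ/mol

ΔH = -5680 kJ/mol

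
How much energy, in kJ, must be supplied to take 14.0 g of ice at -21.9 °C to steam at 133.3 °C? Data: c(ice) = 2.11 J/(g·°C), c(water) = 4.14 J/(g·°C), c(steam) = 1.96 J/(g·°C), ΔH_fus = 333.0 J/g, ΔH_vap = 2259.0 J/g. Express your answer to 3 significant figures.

q1 (heat ice -21.9→0.0 °C): 14.0 × 2.11 × 21.9 = 647 J
q2 (melt at 0 °C): 14.0 × 333.0 = 4662 J
q3 (heat water 0.0→100.0 °C): 14.0 × 4.14 × 100.0 = 5796 J
q4 (vaporize at 100 °C): 14.0 × 2259.0 = 31626 J
q5 (heat steam 100.0→133.3 °C): 14.0 × 1.96 × 33.3 = 914 J
Total: 647 + 4662 + 5796 + 31626 + 914 = 43645 J = 43.6 kJ

q = 43.6 kJ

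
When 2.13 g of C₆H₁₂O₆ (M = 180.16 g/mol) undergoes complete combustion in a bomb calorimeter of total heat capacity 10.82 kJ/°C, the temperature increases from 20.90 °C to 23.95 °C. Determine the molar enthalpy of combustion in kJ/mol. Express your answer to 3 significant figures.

ΔT = 23.95 − 20.90 = 3.05 °C
q_cal = C_cal × ΔT = 10.82 × 3.05 = 33.001 kJ
n = 2.13 / 180.16 = 0.01182 mol
q_rxn = −q_cal = -33.001 kJ
ΔH = -33.001 / 0.01182 = -2792 kJ/mol

ΔH = -2790 kJ/mol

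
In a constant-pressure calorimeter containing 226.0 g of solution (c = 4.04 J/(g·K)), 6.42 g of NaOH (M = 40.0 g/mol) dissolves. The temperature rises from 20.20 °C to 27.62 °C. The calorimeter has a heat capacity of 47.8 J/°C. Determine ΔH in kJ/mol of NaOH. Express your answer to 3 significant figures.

|ΔT| = |27.62 − 20.20| = 7.42 °C
|q_surr| = (226.0 × 4.04 + 47.8) × 7.42 = 960.84 × 7.42 = 7129 J
n(NaOH) = 6.42 / 40.0 = 0.1605 mol
Temperature rose, so q_rxn = −|q_surr| = -7.129 kJ
ΔH = q_rxn / n = -44.42 kJ/mol

ΔH = -44.4 kJ/mol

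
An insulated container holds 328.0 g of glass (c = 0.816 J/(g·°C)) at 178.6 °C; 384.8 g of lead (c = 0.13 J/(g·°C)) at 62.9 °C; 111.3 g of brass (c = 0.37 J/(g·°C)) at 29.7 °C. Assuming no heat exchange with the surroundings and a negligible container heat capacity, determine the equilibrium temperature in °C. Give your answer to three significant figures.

Σ mᵢcᵢ(T − Tᵢ) = 0  ⇒  T = Σ mᵢcᵢTᵢ / Σ mᵢcᵢ
Σ mᵢcᵢ = 328.0×0.816 + 384.8×0.13 + 111.3×0.37 = 358.853
Σ mᵢcᵢTᵢ = 267.648×178.6 + 50.024×62.9 + 41.181×29.7 = 52172
T = 52172 / 358.853 = 145.4 °C

T_f = 145 °C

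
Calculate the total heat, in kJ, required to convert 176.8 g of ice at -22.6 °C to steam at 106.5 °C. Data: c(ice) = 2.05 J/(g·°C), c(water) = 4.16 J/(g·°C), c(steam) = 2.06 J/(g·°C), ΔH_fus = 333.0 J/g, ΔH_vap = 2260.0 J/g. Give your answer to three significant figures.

q1 (heat ice -22.6→0.0 °C): 176.8 × 2.05 × 22.6 = 8191 J
q2 (melt at 0 °C): 176.8 × 333.0 = 58874 J
q3 (heat water 0.0→100.0 °C): 176.8 × 4.16 × 100.0 = 73549 J
q4 (vaporize at 100 °C): 176.8 × 2260.0 = 399568 J
q5 (heat steam 100.0→106.5 °C): 176.8 × 2.06 × 6.5 = 2367 J
Total: 8191 + 58874 + 73549 + 399568 + 2367 = 542549 J = 543 kJ

q = 543 kJ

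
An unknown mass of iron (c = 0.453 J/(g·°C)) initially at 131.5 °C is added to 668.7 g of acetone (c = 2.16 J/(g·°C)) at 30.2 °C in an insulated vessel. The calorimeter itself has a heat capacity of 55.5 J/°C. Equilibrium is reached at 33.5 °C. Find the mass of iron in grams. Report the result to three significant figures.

q_gained = (668.7 × 2.16 + 55.5) × (33.5 − 30.2) = 4949.6 J
q_lost = m × 0.453 × (131.5 − 33.5) = 44.394 m
m = 4949.6 / 44.394 = 111 g

m = 111 g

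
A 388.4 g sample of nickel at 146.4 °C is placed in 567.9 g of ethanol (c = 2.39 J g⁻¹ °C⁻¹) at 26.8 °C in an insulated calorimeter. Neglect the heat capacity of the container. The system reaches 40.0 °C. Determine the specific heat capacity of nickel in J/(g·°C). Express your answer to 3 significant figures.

q_gained = (567.9 × 2.39) × (40.0 − 26.8) = 17920 J
q_lost = 388.4 × c × (146.4 − 40.0) = 41325.76 c
Set equal: c = 17920 / 41325.76 = 0.434 J/(g·°C)

c = 0.434 J/(g·°C)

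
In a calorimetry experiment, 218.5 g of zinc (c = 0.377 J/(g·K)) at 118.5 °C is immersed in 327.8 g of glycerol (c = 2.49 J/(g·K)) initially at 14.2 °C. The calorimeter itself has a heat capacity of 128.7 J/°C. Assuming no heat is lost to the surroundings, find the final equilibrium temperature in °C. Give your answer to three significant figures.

T_f = 22.6 °C

Heat lost by zinc = heat gained by glycerol + calorimeter.
(218.5)(0.377)(118.5 − T) = [(327.8)(2.49) + 128.7](T − 14.2)
82.3745 (118.5 − T) = 944.922 (T − 14.2)
9761.4 − 82.3745 T = 944.922 T − 13418
23179.4 = 1027.2965 T
T = 22.56 °C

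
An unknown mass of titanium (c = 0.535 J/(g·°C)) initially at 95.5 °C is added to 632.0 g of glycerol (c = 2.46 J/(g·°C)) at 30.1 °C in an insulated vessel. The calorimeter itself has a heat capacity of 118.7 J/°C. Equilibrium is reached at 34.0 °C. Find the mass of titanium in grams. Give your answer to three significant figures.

q_gained = (632.0 × 2.46 + 118.7) × (34.0 − 30.1) = 6526 J
q_lost = m × 0.535 × (95.5 − 34.0) = 32.9025 m
m = 6526 / 32.9025 = 198 g

m = 198 g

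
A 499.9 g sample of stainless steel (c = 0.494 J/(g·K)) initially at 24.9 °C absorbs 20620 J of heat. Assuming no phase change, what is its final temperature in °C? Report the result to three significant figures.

T_f = 108 °C

ΔT = q / (m c) = 20620 / (499.9 × 0.494) = 83.50 °C
T_f = 24.9 + 83.50 = 108.40 °C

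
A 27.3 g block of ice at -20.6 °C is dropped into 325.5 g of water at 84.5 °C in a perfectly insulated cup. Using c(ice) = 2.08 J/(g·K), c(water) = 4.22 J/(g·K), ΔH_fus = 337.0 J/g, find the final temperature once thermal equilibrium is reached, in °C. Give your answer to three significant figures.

T_f = 71.0 °C

Heat to bring ice to 0 °C and melt it: q₁ = 27.3×2.08×20.6 + 27.3×337.0 = 10370 J
Heat the water can supply cooling to 0 °C: 325.5×4.22×84.5 = 116070 J > q₁, so all ice melts.
Energy balance: 325.5×4.22×(84.5 − T) = 10370 + 27.3×4.22×(T − 0)
1373.61(84.5 − T) = 10370 + 115.206 T
116070 − 10370 = 1488.816 T
T = 105700 / 1488.816 = 71.00 °C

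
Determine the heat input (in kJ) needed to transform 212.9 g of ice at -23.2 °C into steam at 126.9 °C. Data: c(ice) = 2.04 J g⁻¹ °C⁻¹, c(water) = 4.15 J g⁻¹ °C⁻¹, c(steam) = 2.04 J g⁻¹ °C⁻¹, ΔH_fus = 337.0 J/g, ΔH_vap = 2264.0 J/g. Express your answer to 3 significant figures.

q1 (heat ice -23.2→0.0 °C): 212.9 × 2.04 × 23.2 = 10076 J
q2 (melt at 0 °C): 212.9 × 337.0 = 71747 J
q3 (heat water 0.0→100.0 °C): 212.9 × 4.15 × 100.0 = 88354 J
q4 (vaporize at 100 °C): 212.9 × 2264.0 = 482006 J
q5 (heat steam 100.0→126.9 °C): 212.9 × 2.04 × 26.9 = 11683 J
Total: 10076 + 71747 + 88354 + 482006 + 11683 = 663866 J = 664 kJ

q = 664 kJ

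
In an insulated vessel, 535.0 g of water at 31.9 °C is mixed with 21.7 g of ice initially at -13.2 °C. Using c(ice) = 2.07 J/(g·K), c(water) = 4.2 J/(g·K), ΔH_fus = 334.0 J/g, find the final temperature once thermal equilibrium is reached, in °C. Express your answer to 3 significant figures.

Heat to bring ice to 0 °C and melt it: q₁ = 21.7×2.07×13.2 + 21.7×334.0 = 7840.7 J
Heat the water can supply cooling to 0 °C: 535.0×4.2×31.9 = 71679.3 J > q₁, so all ice melts.
Energy balance: 535.0×4.2×(31.9 − T) = 7840.7 + 21.7×4.2×(T − 0)
2247(31.9 − T) = 7840.7 + 91.14 T
71679.3 − 7840.7 = 2338.14 T
T = 63838.6 / 2338.14 = 27.30 °C

T_f = 27.3 °C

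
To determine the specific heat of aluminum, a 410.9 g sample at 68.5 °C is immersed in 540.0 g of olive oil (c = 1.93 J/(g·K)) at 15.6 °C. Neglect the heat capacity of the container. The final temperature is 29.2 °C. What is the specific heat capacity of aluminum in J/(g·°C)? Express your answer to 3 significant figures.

q_gained = (540.0 × 1.93) × (29.2 − 15.6) = 14174 J
q_lost = 410.9 × c × (68.5 − 29.2) = 16148.37 c
Set equal: c = 14174 / 16148.37 = 0.878 J/(g·°C)

c = 0.878 J/(g·°C)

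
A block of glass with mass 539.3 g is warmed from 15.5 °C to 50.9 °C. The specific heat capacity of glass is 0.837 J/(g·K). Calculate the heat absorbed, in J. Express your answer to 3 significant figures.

q = 16000 J

q = m c ΔT = 539.3 × 0.837 × (50.9 − 15.5)
q = 539.3 × 0.837 × 35.4 = 15980 J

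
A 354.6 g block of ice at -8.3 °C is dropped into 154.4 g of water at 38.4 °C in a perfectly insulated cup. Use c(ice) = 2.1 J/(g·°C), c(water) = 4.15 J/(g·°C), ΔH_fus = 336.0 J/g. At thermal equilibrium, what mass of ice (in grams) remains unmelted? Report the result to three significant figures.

Heat to warm all ice to 0 °C: 354.6×2.1×8.3 = 6180.7 J
Heat released by water cooling to 0 °C: 154.4×4.15×38.4 = 24605 J
24605 J < 6180.7 + 354.6×336.0 = 125326.3 J, so not all ice melts; final T = 0 °C.
Heat left for melting: 24605 − 6180.7 = 18424.3 J
Mass melted = 18424.3 / 336.0 = 54.83 g
Ice remaining = 354.6 − 54.83 = 299.77 g

m_ice remaining = 300 g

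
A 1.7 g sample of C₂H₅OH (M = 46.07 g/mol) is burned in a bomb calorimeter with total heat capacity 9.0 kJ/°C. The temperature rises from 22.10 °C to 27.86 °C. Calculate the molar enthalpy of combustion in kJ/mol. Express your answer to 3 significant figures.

ΔT = 27.86 − 22.10 = 5.76 °C
q_cal = C_cal × ΔT = 9.0 × 5.76 = 51.84 kJ
n = 1.7 / 46.07 = 0.03690 mol
q_rxn = −q_cal = -51.84 kJ
ΔH = -51.84 / 0.03690 = -1404.9 kJ/mol

ΔH = -1400 kJ/mol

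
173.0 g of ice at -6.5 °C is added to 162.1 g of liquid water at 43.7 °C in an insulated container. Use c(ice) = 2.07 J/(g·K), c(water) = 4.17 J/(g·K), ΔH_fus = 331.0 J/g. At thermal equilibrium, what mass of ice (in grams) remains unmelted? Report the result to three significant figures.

Heat to warm all ice to 0 °C: 173.0×2.07×6.5 = 2327.7 J
Heat released by water cooling to 0 °C: 162.1×4.17×43.7 = 29539 J
29539 J < 2327.7 + 173.0×331.0 = 59590.7 J, so not all ice melts; final T = 0 °C.
Heat left for melting: 29539 − 2327.7 = 27211.3 J
Mass melted = 27211.3 / 331.0 = 82.21 g
Ice remaining = 173.0 − 82.21 = 90.79 g

m_ice remaining = 90.8 g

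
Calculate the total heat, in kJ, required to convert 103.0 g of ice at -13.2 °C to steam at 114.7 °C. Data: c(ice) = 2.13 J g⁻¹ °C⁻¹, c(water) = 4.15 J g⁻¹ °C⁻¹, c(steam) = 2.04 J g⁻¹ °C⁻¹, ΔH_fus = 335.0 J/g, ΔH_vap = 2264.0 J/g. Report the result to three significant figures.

q1 (heat ice -13.2→0.0 °C): 103.0 × 2.13 × 13.2 = 2896 J
q2 (melt at 0 °C): 103.0 × 335.0 = 34505 J
q3 (heat water 0.0→100.0 °C): 103.0 × 4.15 × 100.0 = 42745 J
q4 (vaporize at 100 °C): 103.0 × 2264.0 = 233192 J
q5 (heat steam 100.0→114.7 °C): 103.0 × 2.04 × 14.7 = 3089 J
Total: 2896 + 34505 + 42745 + 233192 + 3089 = 316427 J = 316 kJ

q = 316 kJ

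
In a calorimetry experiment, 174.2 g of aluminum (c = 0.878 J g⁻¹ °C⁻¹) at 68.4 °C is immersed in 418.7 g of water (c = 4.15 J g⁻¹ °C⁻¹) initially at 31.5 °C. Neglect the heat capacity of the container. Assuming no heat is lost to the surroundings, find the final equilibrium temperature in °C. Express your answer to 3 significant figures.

Heat lost by aluminum = heat gained by water.
(174.2)(0.878)(68.4 − T) = (418.7)(4.15)(T − 31.5)
152.9476 (68.4 − T) = 1737.605 (T − 31.5)
10462 − 152.9476 T = 1737.605 T − 54735
65197 = 1890.5526 T
T = 34.49 °C

T_f = 34.5 °C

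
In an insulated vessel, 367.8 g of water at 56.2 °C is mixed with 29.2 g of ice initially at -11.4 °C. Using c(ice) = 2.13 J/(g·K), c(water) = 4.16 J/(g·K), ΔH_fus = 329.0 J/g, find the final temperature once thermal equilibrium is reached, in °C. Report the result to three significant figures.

Heat to bring ice to 0 °C and melt it: q₁ = 29.2×2.13×11.4 + 29.2×329.0 = 10316 J
Heat the water can supply cooling to 0 °C: 367.8×4.16×56.2 = 85988.7 J > q₁, so all ice melts.
Energy balance: 367.8×4.16×(56.2 − T) = 10316 + 29.2×4.16×(T − 0)
1530.048(56.2 − T) = 10316 + 121.472 T
85988.7 − 10316 = 1651.520 T
T = 75672.7 / 1651.520 = 45.82 °C

T_f = 45.8 °C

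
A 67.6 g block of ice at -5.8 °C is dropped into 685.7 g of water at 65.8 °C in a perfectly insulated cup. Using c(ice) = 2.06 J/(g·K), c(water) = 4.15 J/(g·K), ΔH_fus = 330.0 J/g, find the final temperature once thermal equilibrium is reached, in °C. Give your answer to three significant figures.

Heat to bring ice to 0 °C and melt it: q₁ = 67.6×2.06×5.8 + 67.6×330.0 = 23116 J
Heat the water can supply cooling to 0 °C: 685.7×4.15×65.8 = 187244 J > q₁, so all ice melts.
Energy balance: 685.7×4.15×(65.8 − T) = 23116 + 67.6×4.15×(T − 0)
2845.655(65.8 − T) = 23116 + 280.54 T
187244 − 23116 = 3126.195 T
T = 164128 / 3126.195 = 52.50 °C

T_f = 52.5 °C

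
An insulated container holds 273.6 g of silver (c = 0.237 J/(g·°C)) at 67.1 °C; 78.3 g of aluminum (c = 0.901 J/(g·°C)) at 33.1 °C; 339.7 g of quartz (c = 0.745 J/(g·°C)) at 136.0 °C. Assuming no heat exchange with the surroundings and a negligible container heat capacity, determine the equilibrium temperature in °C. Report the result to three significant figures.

Σ mᵢcᵢ(T − Tᵢ) = 0  ⇒  T = Σ mᵢcᵢTᵢ / Σ mᵢcᵢ
Σ mᵢcᵢ = 273.6×0.237 + 78.3×0.901 + 339.7×0.745 = 388.4680
Σ mᵢcᵢTᵢ = 64.8432×67.1 + 70.5483×33.1 + 253.0765×136.0 = 41105
T = 41105 / 388.4680 = 105.8 °C

T_f = 106 °C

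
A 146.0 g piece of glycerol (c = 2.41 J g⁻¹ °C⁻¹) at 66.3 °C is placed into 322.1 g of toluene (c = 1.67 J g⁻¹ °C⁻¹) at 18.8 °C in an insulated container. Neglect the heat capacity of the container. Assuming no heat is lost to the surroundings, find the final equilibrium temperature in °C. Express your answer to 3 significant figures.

T_f = 37.6 °C

Heat lost by glycerol = heat gained by toluene.
(146.0)(2.41)(66.3 − T) = (322.1)(1.67)(T − 18.8)
351.86 (66.3 − T) = 537.907 (T − 18.8)
23328 − 351.86 T = 537.907 T − 10113
33441 = 889.767 T
T = 37.58 °C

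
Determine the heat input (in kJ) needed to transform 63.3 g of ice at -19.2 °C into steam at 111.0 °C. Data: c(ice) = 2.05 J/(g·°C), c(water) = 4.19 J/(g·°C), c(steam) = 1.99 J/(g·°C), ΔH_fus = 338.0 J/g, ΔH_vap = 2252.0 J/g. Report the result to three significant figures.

q = 194 kJ

q1 (heat ice -19.2→0.0 °C): 63.3 × 2.05 × 19.2 = 2491 J
q2 (melt at 0 °C): 63.3 × 338.0 = 21395 J
q3 (heat water 0.0→100.0 °C): 63.3 × 4.19 × 100.0 = 26523 J
q4 (vaporize at 100 °C): 63.3 × 2252.0 = 142552 J
q5 (heat steam 100.0→111.0 °C): 63.3 × 1.99 × 11.0 = 1386 J
Total: 2491 + 21395 + 26523 + 142552 + 1386 = 194347 J = 194 kJ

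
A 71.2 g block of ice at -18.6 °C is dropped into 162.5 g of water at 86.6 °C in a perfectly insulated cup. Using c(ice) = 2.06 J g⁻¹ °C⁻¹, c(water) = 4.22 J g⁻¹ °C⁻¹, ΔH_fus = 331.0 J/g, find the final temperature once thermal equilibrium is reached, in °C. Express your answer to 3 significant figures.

Heat to bring ice to 0 °C and melt it: q₁ = 71.2×2.06×18.6 + 71.2×331.0 = 26295 J
Heat the water can supply cooling to 0 °C: 162.5×4.22×86.6 = 59386.0 J > q₁, so all ice melts.
Energy balance: 162.5×4.22×(86.6 − T) = 26295 + 71.2×4.22×(T − 0)
685.75(86.6 − T) = 26295 + 300.464 T
59386.0 − 26295 = 986.214 T
T = 33091.0 / 986.214 = 33.55 °C

T_f = 33.6 °C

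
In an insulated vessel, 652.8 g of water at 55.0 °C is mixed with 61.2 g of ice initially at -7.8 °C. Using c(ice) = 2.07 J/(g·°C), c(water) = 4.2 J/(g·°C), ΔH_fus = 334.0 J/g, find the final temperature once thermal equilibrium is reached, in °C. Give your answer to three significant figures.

T_f = 43.1 °C

Heat to bring ice to 0 °C and melt it: q₁ = 61.2×2.07×7.8 + 61.2×334.0 = 21429 J
Heat the water can supply cooling to 0 °C: 652.8×4.2×55.0 = 150797 J > q₁, so all ice melts.
Energy balance: 652.8×4.2×(55.0 − T) = 21429 + 61.2×4.2×(T − 0)
2741.76(55.0 − T) = 21429 + 257.04 T
150797 − 21429 = 2998.80 T
T = 129368 / 2998.80 = 43.14 °C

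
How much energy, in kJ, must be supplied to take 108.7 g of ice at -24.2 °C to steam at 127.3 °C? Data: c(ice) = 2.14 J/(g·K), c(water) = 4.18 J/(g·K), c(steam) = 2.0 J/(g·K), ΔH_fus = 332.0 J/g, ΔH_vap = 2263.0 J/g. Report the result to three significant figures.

q = 339 kJ

q1 (heat ice -24.2→0.0 °C): 108.7 × 2.14 × 24.2 = 5629 J
q2 (melt at 0 °C): 108.7 × 332.0 = 36088 J
q3 (heat water 0.0→100.0 °C): 108.7 × 4.18 × 100.0 = 45437 J
q4 (vaporize at 100 °C): 108.7 × 2263.0 = 245988 J
q5 (heat steam 100.0→127.3 °C): 108.7 × 2.0 × 27.3 = 5935 J
Total: 5629 + 36088 + 45437 + 245988 + 5935 = 339077 J = 339 kJ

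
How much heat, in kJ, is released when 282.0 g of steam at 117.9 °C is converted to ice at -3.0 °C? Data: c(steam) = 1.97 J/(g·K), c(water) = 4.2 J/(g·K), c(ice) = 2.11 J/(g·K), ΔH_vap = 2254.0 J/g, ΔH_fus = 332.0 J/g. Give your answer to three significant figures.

q = 859 kJ

q1 (cool steam 117.9→100 °C): 282.0 × 1.97 × 17.9 = 9944 J
q2 (condense at 100 °C): 282.0 × 2254.0 = 635628 J
q3 (cool water 100→0 °C): 282.0 × 4.2 × 100.0 = 118440 J
q4 (freeze at 0 °C): 282.0 × 332.0 = 93624 J
q5 (cool ice 0→-3.0 °C): 282.0 × 2.11 × 3.0 = 1785 J
Total: 9944 + 635628 + 118440 + 93624 + 1785 = 859421 J = 859 kJ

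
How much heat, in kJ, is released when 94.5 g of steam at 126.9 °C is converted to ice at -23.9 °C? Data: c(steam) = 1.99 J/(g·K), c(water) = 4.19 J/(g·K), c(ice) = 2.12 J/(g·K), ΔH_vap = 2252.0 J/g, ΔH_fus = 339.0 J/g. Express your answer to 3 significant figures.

q = 294 kJ

q1 (cool steam 126.9→100 °C): 94.5 × 1.99 × 26.9 = 5059 J
q2 (condense at 100 °C): 94.5 × 2252.0 = 212814 J
q3 (cool water 100→0 °C): 94.5 × 4.19 × 100.0 = 39596 J
q4 (freeze at 0 °C): 94.5 × 339.0 = 32036 J
q5 (cool ice 0→-23.9 °C): 94.5 × 2.12 × 23.9 = 4788 J
Total: 5059 + 212814 + 39596 + 32036 + 4788 = 294293 J = 294 kJ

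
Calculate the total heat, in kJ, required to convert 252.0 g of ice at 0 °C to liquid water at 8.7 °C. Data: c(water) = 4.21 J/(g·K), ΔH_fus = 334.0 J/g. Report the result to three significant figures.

q = 93.4 kJ

q1 (melt at 0 °C): 252.0 × 334.0 = 84168 J
q2 (heat water 0.0→8.7 °C): 252.0 × 4.21 × 8.7 = 9230 J
Total: 84168 + 9230 = 93398 J = 93.4 kJ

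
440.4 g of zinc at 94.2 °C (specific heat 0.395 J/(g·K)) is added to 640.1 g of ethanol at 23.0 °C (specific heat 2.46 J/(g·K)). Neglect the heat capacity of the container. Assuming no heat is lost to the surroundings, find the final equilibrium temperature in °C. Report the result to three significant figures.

Heat lost by zinc = heat gained by ethanol.
(440.4)(0.395)(94.2 − T) = (640.1)(2.46)(T − 23.0)
173.958 (94.2 − T) = 1574.646 (T − 23.0)
16387 − 173.958 T = 1574.646 T − 36217
52604 = 1748.604 T
T = 30.08 °C

T_f = 30.1 °C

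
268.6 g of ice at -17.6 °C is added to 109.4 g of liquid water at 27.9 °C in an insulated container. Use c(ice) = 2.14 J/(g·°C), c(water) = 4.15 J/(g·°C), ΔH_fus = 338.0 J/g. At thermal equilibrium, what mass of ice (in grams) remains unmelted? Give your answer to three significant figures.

Heat to warm all ice to 0 °C: 268.6×2.14×17.6 = 10117 J
Heat released by water cooling to 0 °C: 109.4×4.15×27.9 = 12667 J
12667 J < 10117 + 268.6×338.0 = 100903.8 J, so not all ice melts; final T = 0 °C.
Heat left for melting: 12667 − 10117 = 2550 J
Mass melted = 2550 / 338.0 = 7.544 g
Ice remaining = 268.6 − 7.544 = 261.056 g

m_ice remaining = 261 g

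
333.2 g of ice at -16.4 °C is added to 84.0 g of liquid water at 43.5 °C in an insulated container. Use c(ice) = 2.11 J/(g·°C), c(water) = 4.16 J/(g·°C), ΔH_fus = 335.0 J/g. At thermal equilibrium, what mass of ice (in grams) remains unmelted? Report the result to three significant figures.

Heat to warm all ice to 0 °C: 333.2×2.11×16.4 = 11530 J
Heat released by water cooling to 0 °C: 84.0×4.16×43.5 = 15201 J
15201 J < 11530 + 333.2×335.0 = 123152 J, so not all ice melts; final T = 0 °C.
Heat left for melting: 15201 − 11530 = 3671 J
Mass melted = 3671 / 335.0 = 10.96 g
Ice remaining = 333.2 − 10.96 = 322.24 g

m_ice remaining = 322 g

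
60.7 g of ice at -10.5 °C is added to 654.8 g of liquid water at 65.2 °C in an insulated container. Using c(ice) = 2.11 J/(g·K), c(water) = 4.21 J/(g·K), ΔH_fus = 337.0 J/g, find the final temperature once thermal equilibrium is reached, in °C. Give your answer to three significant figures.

T_f = 52.4 °C

Heat to bring ice to 0 °C and melt it: q₁ = 60.7×2.11×10.5 + 60.7×337.0 = 21801 J
Heat the water can supply cooling to 0 °C: 654.8×4.21×65.2 = 179737 J > q₁, so all ice melts.
Energy balance: 654.8×4.21×(65.2 − T) = 21801 + 60.7×4.21×(T − 0)
2756.708(65.2 − T) = 21801 + 255.547 T
179737 − 21801 = 3012.255 T
T = 157936 / 3012.255 = 52.43 °C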